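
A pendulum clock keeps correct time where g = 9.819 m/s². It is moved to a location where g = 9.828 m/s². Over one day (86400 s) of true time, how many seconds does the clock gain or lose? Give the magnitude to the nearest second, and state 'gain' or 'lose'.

The clock's period scales as T ∝ 1/√g, so T'/T = √(9.819/9.828) = 0.999542.
In 86400 s of true time the clock registers 86400/0.999542 = 86439.6 s, so it gains 40 s.

gain 40 s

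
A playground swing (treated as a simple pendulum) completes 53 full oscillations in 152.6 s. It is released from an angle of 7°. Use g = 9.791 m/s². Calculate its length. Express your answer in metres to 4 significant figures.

2.056 m

T = 152.6/53 = 2.8792 s.
From T = 2π√(L/g), L = gT²/(4π²) = 9.791 × 2.8792²/(4π²) = 2.056 m.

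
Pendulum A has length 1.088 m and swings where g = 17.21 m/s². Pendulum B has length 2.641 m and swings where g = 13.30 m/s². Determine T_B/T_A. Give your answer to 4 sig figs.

T = 2π√(L/g), so T_B/T_A = √((L_B/g_B)/(L_A/g_A)) = √((2.641/13.30)/(1.088/17.21)) = 1.772.

1.772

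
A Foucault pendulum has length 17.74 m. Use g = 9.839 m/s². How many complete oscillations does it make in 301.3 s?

T = 2π√(L/g) = 2π√(17.74/9.839) = 8.4369 s.
Number of complete oscillations = ⌊301.3/8.4369⌋ = ⌊35.712⌋ = 35.

35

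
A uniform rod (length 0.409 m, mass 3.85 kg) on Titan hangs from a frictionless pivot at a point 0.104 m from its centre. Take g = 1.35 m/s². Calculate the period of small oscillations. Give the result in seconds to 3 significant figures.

2.64 s

For a physical pendulum T = 2π√(I/(mgd)), with d = 0.1040 m from pivot to centre of mass.
I_cm = mL²/12 = 3.85 × 0.409²/12 = 0.05367 kg·m²; I = I_cm + md² = 0.05367 + 3.85 × 0.1040² = 0.09531 kg·m².
T = 2π√(0.09531/(3.85 × 1.35 × 0.1040)) = 2.64 s.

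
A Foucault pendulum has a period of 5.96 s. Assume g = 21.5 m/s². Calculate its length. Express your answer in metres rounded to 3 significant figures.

From T = 2π√(L/g), L = gT²/(4π²) = 21.5 × 5.960²/(4π²) = 19.3 m.

19.3 m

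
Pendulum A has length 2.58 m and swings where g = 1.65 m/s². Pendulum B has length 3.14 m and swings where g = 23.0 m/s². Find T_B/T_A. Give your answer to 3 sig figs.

T = 2π√(L/g), so T_B/T_A = √((L_B/g_B)/(L_A/g_A)) = √((3.14/23.0)/(2.58/1.65)) = 0.295.

0.295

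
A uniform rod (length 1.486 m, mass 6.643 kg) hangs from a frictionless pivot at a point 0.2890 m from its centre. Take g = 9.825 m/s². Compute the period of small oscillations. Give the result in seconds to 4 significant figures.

For a physical pendulum T = 2π√(I/(mgd)), with d = 0.28900 m from pivot to centre of mass.
I_cm = mL²/12 = 6.643 × 1.486²/12 = 1.2224 kg·m²; I = I_cm + md² = 1.2224 + 6.643 × 0.28900² = 1.7773 kg·m².
T = 2π√(1.7773/(6.643 × 9.825 × 0.28900)) = 1.929 s.

1.929 s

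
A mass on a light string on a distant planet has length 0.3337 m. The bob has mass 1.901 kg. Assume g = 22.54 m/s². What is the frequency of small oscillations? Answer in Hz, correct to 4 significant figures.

1.308 Hz

T = 2π√(L/g) = 2π√(0.3337/22.54) = 0.76451 s, so f = 1/T = 1.308 Hz.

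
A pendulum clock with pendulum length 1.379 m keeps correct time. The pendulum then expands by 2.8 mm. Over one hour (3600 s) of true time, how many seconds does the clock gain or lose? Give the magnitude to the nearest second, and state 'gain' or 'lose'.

lose 4 s

T ∝ √L, so T'/T = √(1.38180/1.379) = 1.00101.
In 3600 s of true time the clock registers 3600/1.00101 = 3596.4 s, so it loses 4 s.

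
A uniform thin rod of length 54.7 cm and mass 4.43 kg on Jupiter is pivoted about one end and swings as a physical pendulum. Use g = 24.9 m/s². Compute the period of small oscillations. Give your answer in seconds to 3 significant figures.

0.760 s

For a physical pendulum T = 2π√(I/(mgd)), with d = 0.2735 m from pivot to centre of mass.
I_cm = mL²/12 = 4.43 × 0.547²/12 = 0.1105 kg·m²; I = I_cm + md² = 0.1105 + 4.43 × 0.2735² = 0.4418 kg·m².
T = 2π√(0.4418/(4.43 × 24.9 × 0.2735)) = 0.760 s.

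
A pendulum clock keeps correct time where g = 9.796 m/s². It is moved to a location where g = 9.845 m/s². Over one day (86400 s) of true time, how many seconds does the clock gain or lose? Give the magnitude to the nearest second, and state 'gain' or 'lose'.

gain 216 s

The clock's period scales as T ∝ 1/√g, so T'/T = √(9.796/9.845) = 0.997508.
In 86400 s of true time the clock registers 86400/0.997508 = 86615.8 s, so it gains 216 s.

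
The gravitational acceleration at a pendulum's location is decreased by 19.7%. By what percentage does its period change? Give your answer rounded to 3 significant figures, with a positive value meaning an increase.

11.6%

T ∝ 1/√g, so T'/T = 1/√(0.8030) = 1.116.
Percentage change in T = (1.116 − 1) × 100% = 11.6%.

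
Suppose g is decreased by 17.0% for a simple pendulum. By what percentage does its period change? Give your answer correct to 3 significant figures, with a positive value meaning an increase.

T ∝ 1/√g, so T'/T = 1/√(0.8300) = 1.098.
Percentage change in T = (1.098 − 1) × 100% = 9.76%.

9.76%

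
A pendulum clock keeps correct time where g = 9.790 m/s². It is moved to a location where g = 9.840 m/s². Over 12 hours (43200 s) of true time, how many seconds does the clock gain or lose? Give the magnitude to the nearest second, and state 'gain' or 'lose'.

The clock's period scales as T ∝ 1/√g, so T'/T = √(9.790/9.840) = 0.997456.
In 43200 s of true time the clock registers 43200/0.997456 = 43310.2 s, so it gains 110 s.

gain 110 s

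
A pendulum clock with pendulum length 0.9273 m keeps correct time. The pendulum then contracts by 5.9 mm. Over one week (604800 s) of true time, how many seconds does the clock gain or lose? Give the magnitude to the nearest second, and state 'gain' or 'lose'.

T ∝ √L, so T'/T = √(0.92140/0.9273) = 0.996814.
In 604800 s of true time the clock registers 604800/0.996814 = 606733.3 s, so it gains 1933 s.

gain 1933 s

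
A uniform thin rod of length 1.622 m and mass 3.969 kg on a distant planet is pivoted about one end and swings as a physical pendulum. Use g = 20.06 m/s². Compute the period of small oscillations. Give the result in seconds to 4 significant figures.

For a physical pendulum T = 2π√(I/(mgd)), with d = 0.81100 m from pivot to centre of mass.
I_cm = mL²/12 = 3.969 × 1.622²/12 = 0.87016 kg·m²; I = I_cm + md² = 0.87016 + 3.969 × 0.81100² = 3.4807 kg·m².
T = 2π√(3.4807/(3.969 × 20.06 × 0.81100)) = 1.459 s.

1.459 s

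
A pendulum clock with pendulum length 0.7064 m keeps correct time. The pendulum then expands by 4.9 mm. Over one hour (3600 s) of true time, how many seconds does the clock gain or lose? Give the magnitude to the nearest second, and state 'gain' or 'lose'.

lose 12 s

T ∝ √L, so T'/T = √(0.71130/0.7064) = 1.00346.
In 3600 s of true time the clock registers 3600/1.00346 = 3587.6 s, so it loses 12 s.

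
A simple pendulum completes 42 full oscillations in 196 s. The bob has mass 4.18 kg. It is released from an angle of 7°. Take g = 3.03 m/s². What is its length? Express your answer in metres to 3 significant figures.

1.67 m

T = 196/42 = 4.667 s.
From T = 2π√(L/g), L = gT²/(4π²) = 3.03 × 4.667²/(4π²) = 1.67 m.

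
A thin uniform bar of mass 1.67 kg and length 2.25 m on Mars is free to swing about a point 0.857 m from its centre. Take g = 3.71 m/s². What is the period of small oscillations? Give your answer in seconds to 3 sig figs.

3.79 s

For a physical pendulum T = 2π√(I/(mgd)), with d = 0.8570 m from pivot to centre of mass.
I_cm = mL²/12 = 1.67 × 2.25²/12 = 0.7045 kg·m²; I = I_cm + md² = 0.7045 + 1.67 × 0.8570² = 1.931 kg·m².
T = 2π√(1.931/(1.67 × 3.71 × 0.8570)) = 3.79 s.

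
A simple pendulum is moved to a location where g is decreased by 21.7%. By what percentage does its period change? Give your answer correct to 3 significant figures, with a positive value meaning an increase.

13.0%

T ∝ 1/√g, so T'/T = 1/√(0.7830) = 1.130.
Percentage change in T = (1.130 − 1) × 100% = 13.0%.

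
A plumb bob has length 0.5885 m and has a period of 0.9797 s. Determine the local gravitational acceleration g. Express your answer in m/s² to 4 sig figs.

From T = 2π√(L/g), g = 4π²L/T² = 4π² × 0.5885/0.97970² = 24.21 m/s².

24.21 m/s²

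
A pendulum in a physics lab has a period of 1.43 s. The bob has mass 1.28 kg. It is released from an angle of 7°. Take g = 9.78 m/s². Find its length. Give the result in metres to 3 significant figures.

From T = 2π√(L/g), L = gT²/(4π²) = 9.78 × 1.430²/(4π²) = 0.507 m.

0.507 m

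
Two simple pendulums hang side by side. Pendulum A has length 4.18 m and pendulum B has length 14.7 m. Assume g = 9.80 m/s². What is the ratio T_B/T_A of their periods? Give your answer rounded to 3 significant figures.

T ∝ √L, so T_B/T_A = √(L_B/L_A) = √(14.7/4.18) = 1.88.

1.88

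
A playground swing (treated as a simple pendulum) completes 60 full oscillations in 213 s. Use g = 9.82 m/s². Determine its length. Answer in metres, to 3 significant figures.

3.13 m

T = 213/60 = 3.550 s.
From T = 2π√(L/g), L = gT²/(4π²) = 9.82 × 3.550²/(4π²) = 3.13 m.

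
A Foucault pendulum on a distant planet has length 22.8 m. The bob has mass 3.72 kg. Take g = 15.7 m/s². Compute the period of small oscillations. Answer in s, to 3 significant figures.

7.57 s

T = 2π√(L/g) = 2π√(22.8/15.7) = 2π × 1.205 = 7.57 s.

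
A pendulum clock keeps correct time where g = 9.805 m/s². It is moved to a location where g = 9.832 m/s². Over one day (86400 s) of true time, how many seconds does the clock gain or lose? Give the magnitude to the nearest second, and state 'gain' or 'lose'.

gain 119 s

The clock's period scales as T ∝ 1/√g, so T'/T = √(9.805/9.832) = 0.998626.
In 86400 s of true time the clock registers 86400/0.998626 = 86518.9 s, so it gains 119 s.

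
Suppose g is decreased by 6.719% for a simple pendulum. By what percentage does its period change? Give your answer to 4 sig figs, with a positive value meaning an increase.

3.539%

T ∝ 1/√g, so T'/T = 1/√(0.93281) = 1.0354.
Percentage change in T = (1.0354 − 1) × 100% = 3.539%.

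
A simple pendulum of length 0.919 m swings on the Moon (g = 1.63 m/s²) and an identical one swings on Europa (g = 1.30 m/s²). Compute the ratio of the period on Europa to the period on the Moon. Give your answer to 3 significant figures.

T ∝ 1/√g, so T₂/T₁ = √(g₁/g₂) = √(1.63/1.30) = 1.12.

1.12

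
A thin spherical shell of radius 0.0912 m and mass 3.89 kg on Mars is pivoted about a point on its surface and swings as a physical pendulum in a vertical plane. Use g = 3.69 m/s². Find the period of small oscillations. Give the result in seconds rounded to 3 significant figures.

1.28 s

I_cm = (2/3)mr² = 0.02157 kg·m². The pivot is at distance d = 0.0912 m from the centre of mass.
By the parallel-axis theorem, I = I_cm + md² = 0.02157 + 0.03235 = 0.05392 kg·m².
T = 2π√(I/(mgd)) = 2π√(0.05392/(3.89 × 3.69 × 0.0912)) = 1.28 s.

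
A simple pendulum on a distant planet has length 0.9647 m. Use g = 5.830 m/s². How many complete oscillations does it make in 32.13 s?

T = 2π√(L/g) = 2π√(0.9647/5.830) = 2.5559 s.
Number of complete oscillations = ⌊32.13/2.5559⌋ = ⌊12.571⌋ = 12.

12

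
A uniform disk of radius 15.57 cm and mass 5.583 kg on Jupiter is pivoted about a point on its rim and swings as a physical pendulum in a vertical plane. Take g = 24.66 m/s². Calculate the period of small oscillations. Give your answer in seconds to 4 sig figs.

0.6115 s

I_cm = ½mr² = 0.067673 kg·m². The pivot is at distance d = 0.1557 m from the centre of mass.
By the parallel-axis theorem, I = I_cm + md² = 0.067673 + 0.13535 = 0.20302 kg·m².
T = 2π√(I/(mgd)) = 2π√(0.20302/(5.583 × 24.66 × 0.1557)) = 0.6115 s.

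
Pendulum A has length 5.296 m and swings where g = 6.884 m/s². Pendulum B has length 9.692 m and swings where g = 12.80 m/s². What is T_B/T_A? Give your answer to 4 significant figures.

0.9921

T = 2π√(L/g), so T_B/T_A = √((L_B/g_B)/(L_A/g_A)) = √((9.692/12.80)/(5.296/6.884)) = 0.9921.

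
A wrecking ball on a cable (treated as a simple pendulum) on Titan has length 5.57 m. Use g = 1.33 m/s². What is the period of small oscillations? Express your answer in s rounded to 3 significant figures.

T = 2π√(L/g) = 2π√(5.57/1.33) = 2π × 2.046 = 12.9 s.

12.9 s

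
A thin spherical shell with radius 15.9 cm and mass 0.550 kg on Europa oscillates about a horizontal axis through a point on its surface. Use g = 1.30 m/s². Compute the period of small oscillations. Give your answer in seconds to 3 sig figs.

2.84 s

I_cm = (2/3)mr² = 0.009270 kg·m². The pivot is at distance d = 0.159 m from the centre of mass.
By the parallel-axis theorem, I = I_cm + md² = 0.009270 + 0.01390 = 0.02317 kg·m².
T = 2π√(I/(mgd)) = 2π√(0.02317/(0.550 × 1.30 × 0.159)) = 2.84 s.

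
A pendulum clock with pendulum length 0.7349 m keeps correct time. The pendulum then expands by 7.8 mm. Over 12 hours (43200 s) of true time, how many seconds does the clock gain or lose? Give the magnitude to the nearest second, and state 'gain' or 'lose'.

lose 227 s

T ∝ √L, so T'/T = √(0.74270/0.7349) = 1.00529.
In 43200 s of true time the clock registers 43200/1.00529 = 42972.6 s, so it loses 227 s.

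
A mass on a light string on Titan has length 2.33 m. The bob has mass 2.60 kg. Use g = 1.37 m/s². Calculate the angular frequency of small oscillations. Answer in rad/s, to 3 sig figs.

0.767 rad/s

ω = √(g/L) = √(1.37/2.33) = 0.767 rad/s.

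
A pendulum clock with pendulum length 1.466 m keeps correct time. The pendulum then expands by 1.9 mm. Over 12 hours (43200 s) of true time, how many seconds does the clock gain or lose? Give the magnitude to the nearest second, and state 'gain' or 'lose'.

lose 28 s

T ∝ √L, so T'/T = √(1.46790/1.466) = 1.00065.
In 43200 s of true time the clock registers 43200/1.00065 = 43172.0 s, so it loses 28 s.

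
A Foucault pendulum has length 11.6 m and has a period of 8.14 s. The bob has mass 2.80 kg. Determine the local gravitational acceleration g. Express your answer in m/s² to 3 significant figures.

From T = 2π√(L/g), g = 4π²L/T² = 4π² × 11.6/8.140² = 6.91 m/s².

6.91 m/s²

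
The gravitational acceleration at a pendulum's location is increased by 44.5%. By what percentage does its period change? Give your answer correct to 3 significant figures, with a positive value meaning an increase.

-16.8%

T ∝ 1/√g, so T'/T = 1/√(1.445) = 0.8319.
Percentage change in T = (0.8319 − 1) × 100% = -16.8%.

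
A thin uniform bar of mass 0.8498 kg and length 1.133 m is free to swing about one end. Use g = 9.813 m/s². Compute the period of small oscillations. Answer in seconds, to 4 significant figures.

1.743 s

For a physical pendulum T = 2π√(I/(mgd)), with d = 0.56650 m from pivot to centre of mass.
I_cm = mL²/12 = 0.8498 × 1.133²/12 = 0.090907 kg·m²; I = I_cm + md² = 0.090907 + 0.8498 × 0.56650² = 0.36363 kg·m².
T = 2π√(0.36363/(0.8498 × 9.813 × 0.56650)) = 1.743 s.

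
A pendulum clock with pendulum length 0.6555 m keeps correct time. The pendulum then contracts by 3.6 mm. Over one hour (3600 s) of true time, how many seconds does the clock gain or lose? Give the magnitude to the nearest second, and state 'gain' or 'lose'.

gain 10 s

T ∝ √L, so T'/T = √(0.65190/0.6555) = 0.997250.
In 3600 s of true time the clock registers 3600/0.997250 = 3609.9 s, so it gains 10 s.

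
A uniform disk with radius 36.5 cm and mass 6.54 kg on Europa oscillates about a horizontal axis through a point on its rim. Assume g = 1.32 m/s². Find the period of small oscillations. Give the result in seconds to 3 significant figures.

4.05 s

I_cm = ½mr² = 0.4356 kg·m². The pivot is at distance d = 0.365 m from the centre of mass.
By the parallel-axis theorem, I = I_cm + md² = 0.4356 + 0.8713 = 1.307 kg·m².
T = 2π√(I/(mgd)) = 2π√(1.307/(6.54 × 1.32 × 0.365)) = 4.05 s.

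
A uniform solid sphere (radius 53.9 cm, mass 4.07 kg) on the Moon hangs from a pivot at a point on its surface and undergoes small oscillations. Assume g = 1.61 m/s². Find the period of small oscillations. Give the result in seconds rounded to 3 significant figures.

I_cm = (2/5)mr² = 0.4730 kg·m². The pivot is at distance d = 0.539 m from the centre of mass.
By the parallel-axis theorem, I = I_cm + md² = 0.4730 + 1.182 = 1.655 kg·m².
T = 2π√(I/(mgd)) = 2π√(1.655/(4.07 × 1.61 × 0.539)) = 4.30 s.

4.30 s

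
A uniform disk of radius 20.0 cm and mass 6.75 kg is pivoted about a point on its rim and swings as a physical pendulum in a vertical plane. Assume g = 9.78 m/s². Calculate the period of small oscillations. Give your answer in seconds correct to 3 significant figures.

1.10 s

I_cm = ½mr² = 0.1350 kg·m². The pivot is at distance d = 0.200 m from the centre of mass.
By the parallel-axis theorem, I = I_cm + md² = 0.1350 + 0.2700 = 0.4050 kg·m².
T = 2π√(I/(mgd)) = 2π√(0.4050/(6.75 × 9.78 × 0.200)) = 1.10 s.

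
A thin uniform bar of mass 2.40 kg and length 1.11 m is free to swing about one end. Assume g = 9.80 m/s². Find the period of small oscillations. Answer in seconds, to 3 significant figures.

For a physical pendulum T = 2π√(I/(mgd)), with d = 0.5550 m from pivot to centre of mass.
I_cm = mL²/12 = 2.40 × 1.11²/12 = 0.2464 kg·m²; I = I_cm + md² = 0.2464 + 2.40 × 0.5550² = 0.9857 kg·m².
T = 2π√(0.9857/(2.40 × 9.80 × 0.5550)) = 1.73 s.

1.73 s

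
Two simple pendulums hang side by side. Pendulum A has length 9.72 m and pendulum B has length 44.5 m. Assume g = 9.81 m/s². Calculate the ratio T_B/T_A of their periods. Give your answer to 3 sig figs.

T ∝ √L, so T_B/T_A = √(L_B/L_A) = √(44.5/9.72) = 2.14.

2.14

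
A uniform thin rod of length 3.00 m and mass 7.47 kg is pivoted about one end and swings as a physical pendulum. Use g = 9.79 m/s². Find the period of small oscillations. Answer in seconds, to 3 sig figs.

For a physical pendulum T = 2π√(I/(mgd)), with d = 1.500 m from pivot to centre of mass.
I_cm = mL²/12 = 7.47 × 3.00²/12 = 5.603 kg·m²; I = I_cm + md² = 5.603 + 7.47 × 1.500² = 22.41 kg·m².
T = 2π√(22.41/(7.47 × 9.79 × 1.500)) = 2.84 s.

2.84 s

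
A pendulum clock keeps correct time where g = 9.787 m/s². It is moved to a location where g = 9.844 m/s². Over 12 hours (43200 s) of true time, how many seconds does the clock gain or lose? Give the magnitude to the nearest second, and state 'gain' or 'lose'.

gain 126 s

The clock's period scales as T ∝ 1/√g, so T'/T = √(9.787/9.844) = 0.997101.
In 43200 s of true time the clock registers 43200/0.997101 = 43325.6 s, so it gains 126 s.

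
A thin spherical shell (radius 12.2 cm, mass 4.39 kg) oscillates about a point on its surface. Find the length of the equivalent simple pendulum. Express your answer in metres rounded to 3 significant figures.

0.203 m

The equivalent simple-pendulum length is L_eq = I/(md), where I is about the pivot and d = 0.1220 m.
I_cm = (2/3)mR² = 0.04356 kg·m², so I = I_cm + md² = 0.04356 + 0.06534 = 0.1089 kg·m².
L_eq = 0.1089/(4.39 × 0.1220) = 0.203 m.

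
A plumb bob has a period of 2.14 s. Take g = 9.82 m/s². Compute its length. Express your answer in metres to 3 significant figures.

From T = 2π√(L/g), L = gT²/(4π²) = 9.82 × 2.140²/(4π²) = 1.14 m.

1.14 m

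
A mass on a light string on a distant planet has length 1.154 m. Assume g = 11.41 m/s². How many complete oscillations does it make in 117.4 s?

T = 2π√(L/g) = 2π√(1.154/11.41) = 1.9982 s.
Number of complete oscillations = ⌊117.4/1.9982⌋ = ⌊58.753⌋ = 58.

58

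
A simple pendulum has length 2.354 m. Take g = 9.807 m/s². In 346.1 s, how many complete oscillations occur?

112

T = 2π√(L/g) = 2π√(2.354/9.807) = 3.0783 s.
Number of complete oscillations = ⌊346.1/3.0783⌋ = ⌊112.43⌋ = 112.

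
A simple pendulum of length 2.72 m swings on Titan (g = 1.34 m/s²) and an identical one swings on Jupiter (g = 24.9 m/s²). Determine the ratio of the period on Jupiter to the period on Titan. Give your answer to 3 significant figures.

T ∝ 1/√g, so T₂/T₁ = √(g₁/g₂) = √(1.34/24.9) = 0.232.

0.232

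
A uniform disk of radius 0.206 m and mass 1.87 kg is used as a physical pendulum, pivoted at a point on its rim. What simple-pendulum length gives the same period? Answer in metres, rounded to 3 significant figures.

0.309 m

The equivalent simple-pendulum length is L_eq = I/(md), where I is about the pivot and d = 0.2060 m.
I_cm = ½mR² = 0.03968 kg·m², so I = I_cm + md² = 0.03968 + 0.07936 = 0.1190 kg·m².
L_eq = 0.1190/(1.87 × 0.2060) = 0.309 m.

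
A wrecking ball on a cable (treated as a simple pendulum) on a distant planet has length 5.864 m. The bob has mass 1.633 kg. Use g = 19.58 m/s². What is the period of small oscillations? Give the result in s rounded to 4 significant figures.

3.439 s

T = 2π√(L/g) = 2π√(5.864/19.58) = 2π × 0.54726 = 3.439 s.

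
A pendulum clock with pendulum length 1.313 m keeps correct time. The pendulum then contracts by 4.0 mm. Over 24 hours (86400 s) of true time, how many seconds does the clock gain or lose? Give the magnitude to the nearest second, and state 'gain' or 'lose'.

T ∝ √L, so T'/T = √(1.30900/1.313) = 0.998476.
In 86400 s of true time the clock registers 86400/0.998476 = 86531.9 s, so it gains 132 s.

gain 132 s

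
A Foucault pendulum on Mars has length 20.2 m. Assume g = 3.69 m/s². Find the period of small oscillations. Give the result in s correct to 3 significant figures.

T = 2π√(L/g) = 2π√(20.2/3.69) = 2π × 2.340 = 14.7 s.

14.7 s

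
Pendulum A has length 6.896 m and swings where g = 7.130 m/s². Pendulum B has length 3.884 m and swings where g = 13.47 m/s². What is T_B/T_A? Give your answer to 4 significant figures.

T = 2π√(L/g), so T_B/T_A = √((L_B/g_B)/(L_A/g_A)) = √((3.884/13.47)/(6.896/7.130)) = 0.5460.

0.5460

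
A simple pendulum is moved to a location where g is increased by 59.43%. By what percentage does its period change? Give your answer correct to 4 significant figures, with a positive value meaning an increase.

-20.80%

T ∝ 1/√g, so T'/T = 1/√(1.5943) = 0.79198.
Percentage change in T = (0.79198 − 1) × 100% = -20.80%.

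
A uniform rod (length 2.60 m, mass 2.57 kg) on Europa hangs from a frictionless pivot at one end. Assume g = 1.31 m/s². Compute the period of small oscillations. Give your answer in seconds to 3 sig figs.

7.23 s

For a physical pendulum T = 2π√(I/(mgd)), with d = 1.300 m from pivot to centre of mass.
I_cm = mL²/12 = 2.57 × 2.60²/12 = 1.448 kg·m²; I = I_cm + md² = 1.448 + 2.57 × 1.300² = 5.791 kg·m².
T = 2π√(5.791/(2.57 × 1.31 × 1.300)) = 7.23 s.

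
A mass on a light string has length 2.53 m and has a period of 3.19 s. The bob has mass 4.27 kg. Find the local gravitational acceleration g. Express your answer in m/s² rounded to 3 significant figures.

9.82 m/s²

From T = 2π√(L/g), g = 4π²L/T² = 4π² × 2.53/3.190² = 9.82 m/s².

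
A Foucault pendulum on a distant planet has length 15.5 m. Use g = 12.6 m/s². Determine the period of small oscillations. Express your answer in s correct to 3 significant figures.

T = 2π√(L/g) = 2π√(15.5/12.6) = 2π × 1.109 = 6.97 s.

6.97 s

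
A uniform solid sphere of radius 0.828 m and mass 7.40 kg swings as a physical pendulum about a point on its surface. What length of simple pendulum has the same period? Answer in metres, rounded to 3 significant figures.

1.16 m

The equivalent simple-pendulum length is L_eq = I/(md), where I is about the pivot and d = 0.8280 m.
I_cm = (2/5)mR² = 2.029 kg·m², so I = I_cm + md² = 2.029 + 5.073 = 7.103 kg·m².
L_eq = 7.103/(7.40 × 0.8280) = 1.16 m.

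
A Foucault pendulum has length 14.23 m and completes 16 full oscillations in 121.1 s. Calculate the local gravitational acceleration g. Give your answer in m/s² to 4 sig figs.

T = 121.1/16 = 7.5687 s.
From T = 2π√(L/g), g = 4π²L/T² = 4π² × 14.23/7.5687² = 9.807 m/s².

9.807 m/s²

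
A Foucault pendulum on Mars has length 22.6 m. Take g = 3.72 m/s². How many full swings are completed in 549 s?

T = 2π√(L/g) = 2π√(22.6/3.72) = 15.49 s.
Number of complete oscillations = ⌊549/15.49⌋ = ⌊35.45⌋ = 35.

35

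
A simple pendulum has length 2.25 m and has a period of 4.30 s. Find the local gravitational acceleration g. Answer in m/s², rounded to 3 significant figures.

4.80 m/s²

From T = 2π√(L/g), g = 4π²L/T² = 4π² × 2.25/4.300² = 4.80 m/s².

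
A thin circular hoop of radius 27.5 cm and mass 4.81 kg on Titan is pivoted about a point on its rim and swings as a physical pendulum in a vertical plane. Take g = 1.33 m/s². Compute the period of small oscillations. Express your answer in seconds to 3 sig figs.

4.04 s

I_cm = mr² = 0.3638 kg·m². The pivot is at distance d = 0.275 m from the centre of mass.
By the parallel-axis theorem, I = I_cm + md² = 0.3638 + 0.3638 = 0.7275 kg·m².
T = 2π√(I/(mgd)) = 2π√(0.7275/(4.81 × 1.33 × 0.275)) = 4.04 s.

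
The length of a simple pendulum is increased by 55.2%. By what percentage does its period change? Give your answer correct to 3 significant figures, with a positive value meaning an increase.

T ∝ √L, so T'/T = √(1.552) = 1.246.
Percentage change in T = (1.246 − 1) × 100% = 24.6%.

24.6%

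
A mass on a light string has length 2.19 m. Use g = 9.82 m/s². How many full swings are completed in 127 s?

42

T = 2π√(L/g) = 2π√(2.19/9.82) = 2.967 s.
Number of complete oscillations = ⌊127/2.967⌋ = ⌊42.80⌋ = 42.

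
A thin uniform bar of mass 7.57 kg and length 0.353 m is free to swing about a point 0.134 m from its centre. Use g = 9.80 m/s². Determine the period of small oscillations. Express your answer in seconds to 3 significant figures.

For a physical pendulum T = 2π√(I/(mgd)), with d = 0.1340 m from pivot to centre of mass.
I_cm = mL²/12 = 7.57 × 0.353²/12 = 0.07861 kg·m²; I = I_cm + md² = 0.07861 + 7.57 × 0.1340² = 0.2145 kg·m².
T = 2π√(0.2145/(7.57 × 9.80 × 0.1340)) = 0.923 s.

0.923 s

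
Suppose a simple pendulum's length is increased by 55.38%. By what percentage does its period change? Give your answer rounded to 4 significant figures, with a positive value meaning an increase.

24.65%

T ∝ √L, so T'/T = √(1.5538) = 1.2465.
Percentage change in T = (1.2465 − 1) × 100% = 24.65%.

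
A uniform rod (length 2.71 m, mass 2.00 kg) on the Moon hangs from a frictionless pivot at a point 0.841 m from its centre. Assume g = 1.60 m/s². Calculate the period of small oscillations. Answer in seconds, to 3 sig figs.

6.22 s

For a physical pendulum T = 2π√(I/(mgd)), with d = 0.8410 m from pivot to centre of mass.
I_cm = mL²/12 = 2.00 × 2.71²/12 = 1.224 kg·m²; I = I_cm + md² = 1.224 + 2.00 × 0.8410² = 2.639 kg·m².
T = 2π√(2.639/(2.00 × 1.60 × 0.8410)) = 6.22 s.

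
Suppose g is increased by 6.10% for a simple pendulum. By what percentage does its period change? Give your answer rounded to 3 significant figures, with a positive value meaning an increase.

-2.92%

T ∝ 1/√g, so T'/T = 1/√(1.061) = 0.9708.
Percentage change in T = (0.9708 − 1) × 100% = -2.92%.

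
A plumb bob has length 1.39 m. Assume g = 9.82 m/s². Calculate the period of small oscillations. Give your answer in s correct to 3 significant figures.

T = 2π√(L/g) = 2π√(1.39/9.82) = 2π × 0.3762 = 2.36 s.

2.36 s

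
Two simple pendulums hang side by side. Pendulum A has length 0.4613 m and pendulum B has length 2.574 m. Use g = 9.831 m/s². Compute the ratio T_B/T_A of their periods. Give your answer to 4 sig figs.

T ∝ √L, so T_B/T_A = √(L_B/L_A) = √(2.574/0.4613) = 2.362.

2.362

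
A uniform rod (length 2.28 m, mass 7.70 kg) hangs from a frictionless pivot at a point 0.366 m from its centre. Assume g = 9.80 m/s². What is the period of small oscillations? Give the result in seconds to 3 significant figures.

For a physical pendulum T = 2π√(I/(mgd)), with d = 0.3660 m from pivot to centre of mass.
I_cm = mL²/12 = 7.70 × 2.28²/12 = 3.336 kg·m²; I = I_cm + md² = 3.336 + 7.70 × 0.3660² = 4.367 kg·m².
T = 2π√(4.367/(7.70 × 9.80 × 0.3660)) = 2.50 s.

2.50 s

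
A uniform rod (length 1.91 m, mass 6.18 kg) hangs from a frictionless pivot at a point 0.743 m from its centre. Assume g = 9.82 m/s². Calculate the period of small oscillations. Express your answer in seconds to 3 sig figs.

2.15 s

For a physical pendulum T = 2π√(I/(mgd)), with d = 0.7430 m from pivot to centre of mass.
I_cm = mL²/12 = 6.18 × 1.91²/12 = 1.879 kg·m²; I = I_cm + md² = 1.879 + 6.18 × 0.7430² = 5.290 kg·m².
T = 2π√(5.290/(6.18 × 9.82 × 0.7430)) = 2.15 s.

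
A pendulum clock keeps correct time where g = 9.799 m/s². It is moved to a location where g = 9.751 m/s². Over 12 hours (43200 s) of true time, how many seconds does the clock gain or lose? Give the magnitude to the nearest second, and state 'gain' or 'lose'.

lose 106 s

The clock's period scales as T ∝ 1/√g, so T'/T = √(9.799/9.751) = 1.00246.
In 43200 s of true time the clock registers 43200/1.00246 = 43094.1 s, so it loses 106 s.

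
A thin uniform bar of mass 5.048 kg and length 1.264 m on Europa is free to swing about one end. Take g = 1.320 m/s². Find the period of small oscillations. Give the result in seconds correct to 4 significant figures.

5.020 s

For a physical pendulum T = 2π√(I/(mgd)), with d = 0.63200 m from pivot to centre of mass.
I_cm = mL²/12 = 5.048 × 1.264²/12 = 0.67210 kg·m²; I = I_cm + md² = 0.67210 + 5.048 × 0.63200² = 2.6884 kg·m².
T = 2π√(2.6884/(5.048 × 1.320 × 0.63200)) = 5.020 s.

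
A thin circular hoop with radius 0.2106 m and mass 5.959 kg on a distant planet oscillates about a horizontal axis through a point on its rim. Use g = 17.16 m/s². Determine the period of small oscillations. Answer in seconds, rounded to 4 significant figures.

0.9844 s

I_cm = mr² = 0.26430 kg·m². The pivot is at distance d = 0.2106 m from the centre of mass.
By the parallel-axis theorem, I = I_cm + md² = 0.26430 + 0.26430 = 0.52859 kg·m².
T = 2π√(I/(mgd)) = 2π√(0.52859/(5.959 × 17.16 × 0.2106)) = 0.9844 s.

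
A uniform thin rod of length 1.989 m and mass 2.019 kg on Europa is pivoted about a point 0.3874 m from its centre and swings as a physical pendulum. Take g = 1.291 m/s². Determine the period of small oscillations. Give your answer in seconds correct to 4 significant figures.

For a physical pendulum T = 2π√(I/(mgd)), with d = 0.38740 m from pivot to centre of mass.
I_cm = mL²/12 = 2.019 × 1.989²/12 = 0.66562 kg·m²; I = I_cm + md² = 0.66562 + 2.019 × 0.38740² = 0.96863 kg·m².
T = 2π√(0.96863/(2.019 × 1.291 × 0.38740)) = 6.154 s.

6.154 s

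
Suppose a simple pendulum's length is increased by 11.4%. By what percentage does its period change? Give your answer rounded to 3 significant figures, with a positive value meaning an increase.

T ∝ √L, so T'/T = √(1.114) = 1.055.
Percentage change in T = (1.055 − 1) × 100% = 5.55%.

5.55%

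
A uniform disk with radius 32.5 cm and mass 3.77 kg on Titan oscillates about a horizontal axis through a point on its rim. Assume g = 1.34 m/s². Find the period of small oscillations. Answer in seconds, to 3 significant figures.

3.79 s

I_cm = ½mr² = 0.1991 kg·m². The pivot is at distance d = 0.325 m from the centre of mass.
By the parallel-axis theorem, I = I_cm + md² = 0.1991 + 0.3982 = 0.5973 kg·m².
T = 2π√(I/(mgd)) = 2π√(0.5973/(3.77 × 1.34 × 0.325)) = 3.79 s.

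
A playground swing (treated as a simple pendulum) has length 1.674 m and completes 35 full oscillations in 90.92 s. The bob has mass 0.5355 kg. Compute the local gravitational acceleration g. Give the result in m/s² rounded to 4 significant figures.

9.793 m/s²

T = 90.92/35 = 2.5977 s.
From T = 2π√(L/g), g = 4π²L/T² = 4π² × 1.674/2.5977² = 9.793 m/s².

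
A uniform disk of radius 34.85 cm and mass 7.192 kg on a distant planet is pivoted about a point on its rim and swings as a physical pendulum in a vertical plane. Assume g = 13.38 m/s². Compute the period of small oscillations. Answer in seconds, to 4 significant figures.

1.242 s

I_cm = ½mr² = 0.43674 kg·m². The pivot is at distance d = 0.3485 m from the centre of mass.
By the parallel-axis theorem, I = I_cm + md² = 0.43674 + 0.87348 = 1.3102 kg·m².
T = 2π√(I/(mgd)) = 2π√(1.3102/(7.192 × 13.38 × 0.3485)) = 1.242 s.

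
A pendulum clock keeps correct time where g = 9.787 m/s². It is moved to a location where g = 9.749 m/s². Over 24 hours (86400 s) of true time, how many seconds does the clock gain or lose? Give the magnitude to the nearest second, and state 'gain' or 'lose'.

lose 168 s

The clock's period scales as T ∝ 1/√g, so T'/T = √(9.787/9.749) = 1.00195.
In 86400 s of true time the clock registers 86400/1.00195 = 86232.1 s, so it loses 168 s.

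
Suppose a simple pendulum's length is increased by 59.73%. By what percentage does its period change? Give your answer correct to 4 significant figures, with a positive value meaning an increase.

T ∝ √L, so T'/T = √(1.5973) = 1.2638.
Percentage change in T = (1.2638 − 1) × 100% = 26.38%.

26.38%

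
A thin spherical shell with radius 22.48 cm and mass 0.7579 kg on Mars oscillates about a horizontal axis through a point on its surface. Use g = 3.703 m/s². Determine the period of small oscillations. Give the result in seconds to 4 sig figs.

1.999 s

I_cm = (2/3)mr² = 0.025534 kg·m². The pivot is at distance d = 0.2248 m from the centre of mass.
By the parallel-axis theorem, I = I_cm + md² = 0.025534 + 0.038301 = 0.063834 kg·m².
T = 2π√(I/(mgd)) = 2π√(0.063834/(0.7579 × 3.703 × 0.2248)) = 1.999 s.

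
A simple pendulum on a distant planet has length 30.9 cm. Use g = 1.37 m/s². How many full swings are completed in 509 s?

170

T = 2π√(L/g) = 2π√(0.309/1.37) = 2.984 s.
Number of complete oscillations = ⌊509/2.984⌋ = ⌊170.6⌋ = 170.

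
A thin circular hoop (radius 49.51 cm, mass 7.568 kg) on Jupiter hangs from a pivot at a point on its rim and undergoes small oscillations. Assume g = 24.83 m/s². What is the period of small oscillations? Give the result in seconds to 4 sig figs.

1.255 s

I_cm = mr² = 1.8551 kg·m². The pivot is at distance d = 0.4951 m from the centre of mass.
By the parallel-axis theorem, I = I_cm + md² = 1.8551 + 1.8551 = 3.7102 kg·m².
T = 2π√(I/(mgd)) = 2π√(3.7102/(7.568 × 24.83 × 0.4951)) = 1.255 s.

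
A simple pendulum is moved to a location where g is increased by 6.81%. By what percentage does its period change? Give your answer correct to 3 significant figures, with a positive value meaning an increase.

T ∝ 1/√g, so T'/T = 1/√(1.068) = 0.9676.
Percentage change in T = (0.9676 − 1) × 100% = -3.24%.

-3.24%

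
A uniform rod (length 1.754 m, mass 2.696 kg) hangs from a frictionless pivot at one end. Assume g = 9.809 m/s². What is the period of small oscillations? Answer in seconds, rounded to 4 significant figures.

For a physical pendulum T = 2π√(I/(mgd)), with d = 0.87700 m from pivot to centre of mass.
I_cm = mL²/12 = 2.696 × 1.754²/12 = 0.69119 kg·m²; I = I_cm + md² = 0.69119 + 2.696 × 0.87700² = 2.7648 kg·m².
T = 2π√(2.7648/(2.696 × 9.809 × 0.87700)) = 2.169 s.

2.169 s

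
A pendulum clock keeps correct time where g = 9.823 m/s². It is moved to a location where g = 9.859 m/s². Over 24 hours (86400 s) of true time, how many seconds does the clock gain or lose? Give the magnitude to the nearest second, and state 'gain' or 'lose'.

gain 158 s

The clock's period scales as T ∝ 1/√g, so T'/T = √(9.823/9.859) = 0.998173.
In 86400 s of true time the clock registers 86400/0.998173 = 86558.2 s, so it gains 158 s.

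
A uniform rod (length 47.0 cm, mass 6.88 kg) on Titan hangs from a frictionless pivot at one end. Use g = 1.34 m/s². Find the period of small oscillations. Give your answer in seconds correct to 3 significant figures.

For a physical pendulum T = 2π√(I/(mgd)), with d = 0.2350 m from pivot to centre of mass.
I_cm = mL²/12 = 6.88 × 0.470²/12 = 0.1266 kg·m²; I = I_cm + md² = 0.1266 + 6.88 × 0.2350² = 0.5066 kg·m².
T = 2π√(0.5066/(6.88 × 1.34 × 0.2350)) = 3.04 s.

3.04 s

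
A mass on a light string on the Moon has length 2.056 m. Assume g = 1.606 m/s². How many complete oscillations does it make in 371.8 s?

T = 2π√(L/g) = 2π√(2.056/1.606) = 7.1092 s.
Number of complete oscillations = ⌊371.8/7.1092⌋ = ⌊52.299⌋ = 52.

52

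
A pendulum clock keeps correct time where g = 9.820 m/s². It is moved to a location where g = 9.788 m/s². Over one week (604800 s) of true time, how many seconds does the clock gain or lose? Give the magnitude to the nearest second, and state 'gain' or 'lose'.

lose 986 s

The clock's period scales as T ∝ 1/√g, so T'/T = √(9.820/9.788) = 1.00163.
In 604800 s of true time the clock registers 604800/1.00163 = 603813.8 s, so it loses 986 s.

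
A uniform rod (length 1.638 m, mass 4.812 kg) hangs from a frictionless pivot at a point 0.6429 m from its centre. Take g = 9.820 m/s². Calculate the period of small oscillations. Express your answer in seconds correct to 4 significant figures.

For a physical pendulum T = 2π√(I/(mgd)), with d = 0.64290 m from pivot to centre of mass.
I_cm = mL²/12 = 4.812 × 1.638²/12 = 1.0759 kg·m²; I = I_cm + md² = 1.0759 + 4.812 × 0.64290² = 3.0648 kg·m².
T = 2π√(3.0648/(4.812 × 9.820 × 0.64290)) = 1.996 s.

1.996 s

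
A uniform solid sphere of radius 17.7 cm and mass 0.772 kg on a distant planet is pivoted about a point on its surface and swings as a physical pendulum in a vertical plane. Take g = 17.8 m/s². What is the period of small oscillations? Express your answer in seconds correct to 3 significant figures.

0.741 s

I_cm = (2/5)mr² = 0.009674 kg·m². The pivot is at distance d = 0.177 m from the centre of mass.
By the parallel-axis theorem, I = I_cm + md² = 0.009674 + 0.02419 = 0.03386 kg·m².
T = 2π√(I/(mgd)) = 2π√(0.03386/(0.772 × 17.8 × 0.177)) = 0.741 s.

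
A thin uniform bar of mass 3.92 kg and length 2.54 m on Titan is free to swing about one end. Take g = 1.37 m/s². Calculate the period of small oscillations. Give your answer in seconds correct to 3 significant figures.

6.99 s

For a physical pendulum T = 2π√(I/(mgd)), with d = 1.270 m from pivot to centre of mass.
I_cm = mL²/12 = 3.92 × 2.54²/12 = 2.108 kg·m²; I = I_cm + md² = 2.108 + 3.92 × 1.270² = 8.430 kg·m².
T = 2π√(8.430/(3.92 × 1.37 × 1.270)) = 6.99 s.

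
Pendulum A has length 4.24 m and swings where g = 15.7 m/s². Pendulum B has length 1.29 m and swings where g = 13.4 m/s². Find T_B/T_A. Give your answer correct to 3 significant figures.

T = 2π√(L/g), so T_B/T_A = √((L_B/g_B)/(L_A/g_A)) = √((1.29/13.4)/(4.24/15.7)) = 0.597.

0.597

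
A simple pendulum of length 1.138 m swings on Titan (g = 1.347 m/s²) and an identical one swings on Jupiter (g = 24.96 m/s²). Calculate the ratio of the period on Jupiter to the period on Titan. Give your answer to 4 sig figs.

T ∝ 1/√g, so T₂/T₁ = √(g₁/g₂) = √(1.347/24.96) = 0.2323.

0.2323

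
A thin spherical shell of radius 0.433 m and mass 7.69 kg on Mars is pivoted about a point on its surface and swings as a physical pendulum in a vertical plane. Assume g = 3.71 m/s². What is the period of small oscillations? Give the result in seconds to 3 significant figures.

2.77 s

I_cm = (2/3)mr² = 0.9612 kg·m². The pivot is at distance d = 0.433 m from the centre of mass.
By the parallel-axis theorem, I = I_cm + md² = 0.9612 + 1.442 = 2.403 kg·m².
T = 2π√(I/(mgd)) = 2π√(2.403/(7.69 × 3.71 × 0.433)) = 2.77 s.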